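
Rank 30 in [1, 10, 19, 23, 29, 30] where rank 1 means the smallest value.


Sort ascending: [1, 10, 19, 23, 29, 30]
Find 30 in the sorted list.
30 is at position 6 (1-indexed).
Final answer: 6


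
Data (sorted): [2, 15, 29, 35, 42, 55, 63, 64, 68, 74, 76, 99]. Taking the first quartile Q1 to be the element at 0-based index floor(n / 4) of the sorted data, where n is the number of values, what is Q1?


The list has n = 12 elements.
Q1 index = floor(12 / 4) = floor(3) = 3
Counting from index 0 in the sorted data, the element at index 3 is 35.
Final answer: 35


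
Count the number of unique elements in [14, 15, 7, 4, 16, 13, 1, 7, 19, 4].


List all unique values:
Distinct values: [1, 4, 7, 13, 14, 15, 16, 19]
Count = 8
Final answer: 8


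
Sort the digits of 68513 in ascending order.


The number 68513 has digits: 6, 8, 5, 1, 3
Sorted: 1, 3, 5, 6, 8
Joining the sorted digits gives the result.
Final answer: 13568


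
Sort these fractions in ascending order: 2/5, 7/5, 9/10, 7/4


Convert to decimal for comparison:
  2/5 = 0.4
  7/5 = 1.4
  9/10 = 0.9
  7/4 = 1.75
Decimals in increasing order: 0.4 < 0.9 < 1.4 < 1.75
Writing each back as its fraction gives the sorted order.
Final answer: 2/5, 9/10, 7/5, 7/4


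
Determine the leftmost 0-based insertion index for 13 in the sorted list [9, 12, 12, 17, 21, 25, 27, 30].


List is sorted: [9, 12, 12, 17, 21, 25, 27, 30]
We need the leftmost position where 13 can be inserted, i.e. the first index whose element is >= 13 (or the end of the list if none is).
Binary search with low=0, high=8 (0-based indices):
  low=0, high=8, mid=4: a[4]=21 >= 13, so high = 4
  low=0, high=4, mid=2: a[2]=12 < 13, so low = 3
  low=3, high=4, mid=3: a[3]=17 >= 13, so high = 3
Now low = high = 3, so the insertion index is 3.
Final answer: 3


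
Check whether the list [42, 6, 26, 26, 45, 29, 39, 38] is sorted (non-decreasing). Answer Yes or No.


Check consecutive pairs:
  42 <= 6? False
  6 <= 26? True
  26 <= 26? True
  26 <= 45? True
  45 <= 29? False
  29 <= 39? True
  39 <= 38? False
3 consecutive pair(s) are out of order, so the list is not sorted.
Final answer: No


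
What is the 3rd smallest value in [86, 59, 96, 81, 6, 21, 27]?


Sort ascending: [6, 21, 27, 59, 81, 86, 96]
The 3rd element (1-indexed) is at index 2.
Value = 27
Final answer: 27


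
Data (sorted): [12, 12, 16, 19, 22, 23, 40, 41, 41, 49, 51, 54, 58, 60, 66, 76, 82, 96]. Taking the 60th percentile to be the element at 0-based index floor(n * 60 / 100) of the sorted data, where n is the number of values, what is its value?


The dataset has n = 18 elements.
Index = floor(18 * 60 / 100) = floor(1080 / 100) = floor(10.8) = 10
Counting from index 0 in the sorted data, the element at index 10 is 51.
Final answer: 51


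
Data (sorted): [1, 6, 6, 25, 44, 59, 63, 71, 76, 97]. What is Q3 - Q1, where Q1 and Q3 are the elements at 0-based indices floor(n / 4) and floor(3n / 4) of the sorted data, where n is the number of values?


The data has n = 10 elements.
Q1 index = floor(10 / 4) = floor(2.5) = 2; Q3 index = floor(3 * 10 / 4) = floor(7.5) = 7
Q1 = element at index 2 = 6
Q3 = element at index 7 = 71
IQR = 71 - 6 = 65
Final answer: 65


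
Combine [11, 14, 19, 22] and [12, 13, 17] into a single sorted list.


List A: [11, 14, 19, 22]
List B: [12, 13, 17]
Repeatedly compare the front elements and take the smaller:
  11 vs 12 -> take 11
  14 vs 12 -> take 12
  14 vs 13 -> take 13
  14 vs 17 -> take 14
  19 vs 17 -> take 17
  B is exhausted; append the rest of A: [19, 22]
Final answer: [11, 12, 13, 14, 17, 19, 22]


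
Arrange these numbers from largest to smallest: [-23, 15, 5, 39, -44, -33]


Original list: [-23, 15, 5, 39, -44, -33]
Repeatedly take the largest remaining element:
  Remaining [-23, 15, 5, 39, -44, -33] -> largest is 39
  Remaining [-23, 15, 5, -44, -33] -> largest is 15
  Remaining [-23, 5, -44, -33] -> largest is 5
  Remaining [-23, -44, -33] -> largest is -23
  Remaining [-44, -33] -> largest is -33
  Remaining [-44] -> largest is -44
Collecting the picks in order gives the descending list.
Final answer: [39, 15, 5, -23, -33, -44]


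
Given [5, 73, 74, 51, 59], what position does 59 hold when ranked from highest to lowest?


Sort descending: [74, 73, 59, 51, 5]
Find 59 in the sorted list.
59 is at position 3.
Final answer: 3


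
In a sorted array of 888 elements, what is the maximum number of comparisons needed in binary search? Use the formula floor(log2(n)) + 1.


Binary search halves the search space each step.
Maximum comparisons = floor(log2(888)) + 1
log2(888) = 9.7944
floor(log2(888)) = 9, so 9 + 1 = 10
Final answer: 10


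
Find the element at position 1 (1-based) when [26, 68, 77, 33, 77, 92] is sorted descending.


Sort descending: [92, 77, 77, 68, 33, 26]
The 1st element (1-indexed) is at index 0.
Value = 92
Final answer: 92


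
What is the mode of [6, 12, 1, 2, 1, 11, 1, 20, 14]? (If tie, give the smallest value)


Count the frequency of each value:
  1 appears 3 time(s)
  2 appears 1 time(s)
  6 appears 1 time(s)
  11 appears 1 time(s)
  12 appears 1 time(s)
  14 appears 1 time(s)
  20 appears 1 time(s)
Maximum frequency is 3.
Only 1 reaches that frequency, so it is the mode.
Final answer: 1


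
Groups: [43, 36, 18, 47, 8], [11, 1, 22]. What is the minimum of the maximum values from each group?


Find max of each group:
  Group 1: [43, 36, 18, 47, 8] -> max = 47
  Group 2: [11, 1, 22] -> max = 22
Maxes: [47, 22]
Minimum of maxes = 22
Final answer: 22


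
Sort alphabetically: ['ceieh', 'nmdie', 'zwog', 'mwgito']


Compare strings character by character (the first differing letter decides):
  'ceieh' < 'mwgito' since 'c' < 'm' at position 1
  'mwgito' < 'nmdie' since 'm' < 'n' at position 1
  'nmdie' < 'zwog' since 'n' < 'z' at position 1
Chaining these comparisons gives the alphabetical order.
Final answer: ['ceieh', 'mwgito', 'nmdie', 'zwog']


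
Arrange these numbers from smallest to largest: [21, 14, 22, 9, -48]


Original list: [21, 14, 22, 9, -48]
Repeatedly take the smallest remaining element:
  Remaining [21, 14, 22, 9, -48] -> smallest is -48
  Remaining [21, 14, 22, 9] -> smallest is 9
  Remaining [21, 14, 22] -> smallest is 14
  Remaining [21, 22] -> smallest is 21
  Remaining [22] -> smallest is 22
Collecting the picks in order gives the sorted list.
Final answer: [-48, 9, 14, 21, 22]


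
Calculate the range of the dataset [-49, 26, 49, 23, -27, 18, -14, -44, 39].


Maximum value: 49
Minimum value: -49
Range = 49 - (-49) = 98
Final answer: 98


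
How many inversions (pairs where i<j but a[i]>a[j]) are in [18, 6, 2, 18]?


For each element, count the later elements that are smaller than it:
  18 (index 0): smaller elements after it = [6, 2] -> 2
  6 (index 1): smaller elements after it = [2] -> 1
  2 (index 2): smaller elements after it = [] -> 0
Total inversions = 2 + 1 + 0 = 3
Final answer: 3


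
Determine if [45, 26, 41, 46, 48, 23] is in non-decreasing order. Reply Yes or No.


Check consecutive pairs:
  45 <= 26? False
  26 <= 41? True
  41 <= 46? True
  46 <= 48? True
  48 <= 23? False
2 consecutive pair(s) are out of order, so the list is not sorted.
Final answer: No


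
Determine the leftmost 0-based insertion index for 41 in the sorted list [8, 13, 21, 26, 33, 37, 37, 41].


List is sorted: [8, 13, 21, 26, 33, 37, 37, 41]
We need the leftmost position where 41 can be inserted, i.e. the first index whose element is >= 41 (or the end of the list if none is).
Binary search with low=0, high=8 (0-based indices):
  low=0, high=8, mid=4: a[4]=33 < 41, so low = 5
  low=5, high=8, mid=6: a[6]=37 < 41, so low = 7
  low=7, high=8, mid=7: a[7]=41 >= 41, so high = 7
Now low = high = 7, so the insertion index is 7.
Final answer: 7


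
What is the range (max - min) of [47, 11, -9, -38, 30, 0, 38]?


Maximum value: 47
Minimum value: -38
Range = 47 - (-38) = 85
Final answer: 85


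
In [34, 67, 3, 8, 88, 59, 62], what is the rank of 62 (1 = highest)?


Sort descending: [88, 67, 62, 59, 34, 8, 3]
Find 62 in the sorted list.
62 is at position 3.
Final answer: 3


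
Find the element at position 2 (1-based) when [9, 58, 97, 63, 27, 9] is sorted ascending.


Sort ascending: [9, 9, 27, 58, 63, 97]
The 2nd element (1-indexed) is at index 1.
Value = 9
Final answer: 9


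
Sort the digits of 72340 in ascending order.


The number 72340 has digits: 7, 2, 3, 4, 0
Sorted: 0, 2, 3, 4, 7
Joining the sorted digits gives the result.
Final answer: 02347


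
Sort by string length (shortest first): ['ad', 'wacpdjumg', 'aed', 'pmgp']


Compute lengths:
  'ad' has length 2
  'wacpdjumg' has length 9
  'aed' has length 3
  'pmgp' has length 4
Lengths in increasing order: 2 < 3 < 4 < 9
Listing the words in that order gives the answer.
Final answer: ['ad', 'aed', 'pmgp', 'wacpdjumg']


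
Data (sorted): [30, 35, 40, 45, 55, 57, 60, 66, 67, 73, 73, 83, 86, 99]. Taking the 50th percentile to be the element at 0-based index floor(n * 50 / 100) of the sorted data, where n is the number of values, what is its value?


The dataset has n = 14 elements.
Index = floor(14 * 50 / 100) = floor(700 / 100) = floor(7) = 7
Counting from index 0 in the sorted data, the element at index 7 is 66.
Final answer: 66


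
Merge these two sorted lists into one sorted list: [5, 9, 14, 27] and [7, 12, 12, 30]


List A: [5, 9, 14, 27]
List B: [7, 12, 12, 30]
Repeatedly compare the front elements and take the smaller:
  5 vs 7 -> take 5
  9 vs 7 -> take 7
  9 vs 12 -> take 9
  14 vs 12 -> take 12
  14 vs 12 -> take 12
  14 vs 30 -> take 14
  27 vs 30 -> take 27
  A is exhausted; append the rest of B: [30]
Final answer: [5, 7, 9, 12, 12, 14, 27, 30]


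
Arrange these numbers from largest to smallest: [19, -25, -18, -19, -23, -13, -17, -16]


Original list: [19, -25, -18, -19, -23, -13, -17, -16]
Repeatedly take the largest remaining element:
  Remaining [19, -25, -18, -19, -23, -13, -17, -16] -> largest is 19
  Remaining [-25, -18, -19, -23, -13, -17, -16] -> largest is -13
  Remaining [-25, -18, -19, -23, -17, -16] -> largest is -16
  Remaining [-25, -18, -19, -23, -17] -> largest is -17
  Remaining [-25, -18, -19, -23] -> largest is -18
  Remaining [-25, -19, -23] -> largest is -19
  Remaining [-25, -23] -> largest is -23
  Remaining [-25] -> largest is -25
Collecting the picks in order gives the descending list.
Final answer: [19, -13, -16, -17, -18, -19, -23, -25]


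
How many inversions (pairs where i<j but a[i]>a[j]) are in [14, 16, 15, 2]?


For each element, count the later elements that are smaller than it:
  14 (index 0): smaller elements after it = [2] -> 1
  16 (index 1): smaller elements after it = [15, 2] -> 2
  15 (index 2): smaller elements after it = [2] -> 1
Total inversions = 1 + 2 + 1 = 4
Final answer: 4


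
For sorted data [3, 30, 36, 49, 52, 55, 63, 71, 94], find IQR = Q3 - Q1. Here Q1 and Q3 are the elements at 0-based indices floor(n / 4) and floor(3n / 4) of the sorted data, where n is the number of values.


The data has n = 9 elements.
Q1 index = floor(9 / 4) = floor(2.25) = 2; Q3 index = floor(3 * 9 / 4) = floor(6.75) = 6
Q1 = element at index 2 = 36
Q3 = element at index 6 = 63
IQR = 63 - 36 = 27
Final answer: 27


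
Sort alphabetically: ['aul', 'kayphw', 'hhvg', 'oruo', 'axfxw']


Compare strings character by character (the first differing letter decides):
  'aul' < 'axfxw' since 'u' < 'x' at position 2
  'axfxw' < 'hhvg' since 'a' < 'h' at position 1
  'hhvg' < 'kayphw' since 'h' < 'k' at position 1
  'kayphw' < 'oruo' since 'k' < 'o' at position 1
Chaining these comparisons gives the alphabetical order.
Final answer: ['aul', 'axfxw', 'hhvg', 'kayphw', 'oruo']


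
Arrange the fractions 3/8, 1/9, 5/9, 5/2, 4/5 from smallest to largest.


Convert to decimal for comparison:
  3/8 = 0.375
  1/9 = 0.1111
  5/9 = 0.5556
  5/2 = 2.5
  4/5 = 0.8
Decimals in increasing order: 0.1111 < 0.375 < 0.5556 < 0.8 < 2.5
Writing each back as its fraction gives the sorted order.
Final answer: 1/9, 3/8, 5/9, 4/5, 5/2


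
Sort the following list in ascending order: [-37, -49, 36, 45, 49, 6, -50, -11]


Original list: [-37, -49, 36, 45, 49, 6, -50, -11]
Repeatedly take the smallest remaining element:
  Remaining [-37, -49, 36, 45, 49, 6, -50, -11] -> smallest is -50
  Remaining [-37, -49, 36, 45, 49, 6, -11] -> smallest is -49
  Remaining [-37, 36, 45, 49, 6, -11] -> smallest is -37
  Remaining [36, 45, 49, 6, -11] -> smallest is -11
  Remaining [36, 45, 49, 6] -> smallest is 6
  Remaining [36, 45, 49] -> smallest is 36
  Remaining [45, 49] -> smallest is 45
  Remaining [49] -> smallest is 49
Collecting the picks in order gives the sorted list.
Final answer: [-50, -49, -37, -11, 6, 36, 45, 49]


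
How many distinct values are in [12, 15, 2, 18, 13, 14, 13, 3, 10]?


List all unique values:
Distinct values: [2, 3, 10, 12, 13, 14, 15, 18]
Count = 8
Final answer: 8


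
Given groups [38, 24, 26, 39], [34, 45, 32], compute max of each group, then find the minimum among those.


Find max of each group:
  Group 1: [38, 24, 26, 39] -> max = 39
  Group 2: [34, 45, 32] -> max = 45
Maxes: [39, 45]
Minimum of maxes = 39
Final answer: 39


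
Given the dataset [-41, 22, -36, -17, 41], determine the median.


First, sort the list: [-41, -36, -17, 22, 41]
The list has 5 elements (odd count).
The middle index is 2 (0-based), and the element there is -17.
Final answer: -17


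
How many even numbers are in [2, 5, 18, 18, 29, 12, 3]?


Check each element:
  2 is even
  5 is odd
  18 is even
  18 is even
  29 is odd
  12 is even
  3 is odd
Evens: [2, 18, 18, 12]
Count of evens = 4
Final answer: 4


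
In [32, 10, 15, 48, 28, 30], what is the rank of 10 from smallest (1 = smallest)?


Sort ascending: [10, 15, 28, 30, 32, 48]
Find 10 in the sorted list.
10 is at position 1 (1-indexed).
Final answer: 1


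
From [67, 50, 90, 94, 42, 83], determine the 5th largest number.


Sort descending: [94, 90, 83, 67, 50, 42]
The 5th element (1-indexed) is at index 4.
Value = 50
Final answer: 50


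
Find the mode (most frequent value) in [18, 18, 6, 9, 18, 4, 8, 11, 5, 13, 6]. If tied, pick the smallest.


Count the frequency of each value:
  4 appears 1 time(s)
  5 appears 1 time(s)
  6 appears 2 time(s)
  8 appears 1 time(s)
  9 appears 1 time(s)
  11 appears 1 time(s)
  13 appears 1 time(s)
  18 appears 3 time(s)
Maximum frequency is 3.
Only 18 reaches that frequency, so it is the mode.
Final answer: 18


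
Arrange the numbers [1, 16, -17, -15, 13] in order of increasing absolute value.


Compute absolute values:
  |1| = 1
  |16| = 16
  |-17| = 17
  |-15| = 15
  |13| = 13
Absolute values in increasing order: 1 < 13 < 15 < 16 < 17
Listing the original numbers in that order gives the answer.
Final answer: [1, 13, -15, 16, -17]


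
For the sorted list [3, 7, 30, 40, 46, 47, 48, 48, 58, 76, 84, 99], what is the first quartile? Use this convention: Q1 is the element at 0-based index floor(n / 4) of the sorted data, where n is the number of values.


The list has n = 12 elements.
Q1 index = floor(12 / 4) = floor(3) = 3
Counting from index 0 in the sorted data, the element at index 3 is 40.
Final answer: 40


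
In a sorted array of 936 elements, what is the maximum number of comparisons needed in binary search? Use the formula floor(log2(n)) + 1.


Binary search halves the search space each step.
Maximum comparisons = floor(log2(936)) + 1
log2(936) = 9.8704
floor(log2(936)) = 9, so 9 + 1 = 10
Final answer: 10


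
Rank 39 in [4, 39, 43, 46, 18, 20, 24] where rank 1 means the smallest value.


Sort ascending: [4, 18, 20, 24, 39, 43, 46]
Find 39 in the sorted list.
39 is at position 5 (1-indexed).
Final answer: 5


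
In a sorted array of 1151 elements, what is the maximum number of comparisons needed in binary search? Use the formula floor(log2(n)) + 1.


Binary search halves the search space each step.
Maximum comparisons = floor(log2(1151)) + 1
log2(1151) = 10.1687
floor(log2(1151)) = 10, so 10 + 1 = 11
Final answer: 11


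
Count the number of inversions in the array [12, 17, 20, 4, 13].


For each element, count the later elements that are smaller than it:
  12 (index 0): smaller elements after it = [4] -> 1
  17 (index 1): smaller elements after it = [4, 13] -> 2
  20 (index 2): smaller elements after it = [4, 13] -> 2
  4 (index 3): smaller elements after it = [] -> 0
Total inversions = 1 + 2 + 2 + 0 = 5
Final answer: 5


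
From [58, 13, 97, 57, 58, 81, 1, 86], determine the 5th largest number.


Sort descending: [97, 86, 81, 58, 58, 57, 13, 1]
The 5th element (1-indexed) is at index 4.
Value = 58
Final answer: 58


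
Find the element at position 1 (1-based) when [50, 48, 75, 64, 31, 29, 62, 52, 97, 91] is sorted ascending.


Sort ascending: [29, 31, 48, 50, 52, 62, 64, 75, 91, 97]
The 1st element (1-indexed) is at index 0.
Value = 29
Final answer: 29


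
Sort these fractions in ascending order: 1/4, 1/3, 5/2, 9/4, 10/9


Convert to decimal for comparison:
  1/4 = 0.25
  1/3 = 0.3333
  5/2 = 2.5
  9/4 = 2.25
  10/9 = 1.1111
Decimals in increasing order: 0.25 < 0.3333 < 1.1111 < 2.25 < 2.5
Writing each back as its fraction gives the sorted order.
Final answer: 1/4, 1/3, 10/9, 9/4, 5/2


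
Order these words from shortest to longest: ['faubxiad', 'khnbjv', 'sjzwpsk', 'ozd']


Compute lengths:
  'faubxiad' has length 8
  'khnbjv' has length 6
  'sjzwpsk' has length 7
  'ozd' has length 3
Lengths in increasing order: 3 < 6 < 7 < 8
Listing the words in that order gives the answer.
Final answer: ['ozd', 'khnbjv', 'sjzwpsk', 'faubxiad']


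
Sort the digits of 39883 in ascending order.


The number 39883 has digits: 3, 9, 8, 8, 3
Sorted: 3, 3, 8, 8, 9
Joining the sorted digits gives the result.
Final answer: 33889


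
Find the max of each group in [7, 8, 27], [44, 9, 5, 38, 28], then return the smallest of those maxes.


Find max of each group:
  Group 1: [7, 8, 27] -> max = 27
  Group 2: [44, 9, 5, 38, 28] -> max = 44
Maxes: [27, 44]
Minimum of maxes = 27
Final answer: 27


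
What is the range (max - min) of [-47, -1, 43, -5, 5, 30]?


Maximum value: 43
Minimum value: -47
Range = 43 - (-47) = 90
Final answer: 90


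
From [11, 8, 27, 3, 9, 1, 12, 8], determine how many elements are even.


Check each element:
  11 is odd
  8 is even
  27 is odd
  3 is odd
  9 is odd
  1 is odd
  12 is even
  8 is even
Evens: [8, 12, 8]
Count of evens = 3
Final answer: 3


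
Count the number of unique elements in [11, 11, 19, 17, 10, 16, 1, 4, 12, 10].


List all unique values:
Distinct values: [1, 4, 10, 11, 12, 16, 17, 19]
Count = 8
Final answer: 8


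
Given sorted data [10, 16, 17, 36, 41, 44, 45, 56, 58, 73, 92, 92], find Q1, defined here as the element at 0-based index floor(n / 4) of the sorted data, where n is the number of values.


The list has n = 12 elements.
Q1 index = floor(12 / 4) = floor(3) = 3
Counting from index 0 in the sorted data, the element at index 3 is 36.
Final answer: 36


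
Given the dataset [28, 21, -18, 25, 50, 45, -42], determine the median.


First, sort the list: [-42, -18, 21, 25, 28, 45, 50]
The list has 7 elements (odd count).
The middle index is 3 (0-based), and the element there is 25.
Final answer: 25


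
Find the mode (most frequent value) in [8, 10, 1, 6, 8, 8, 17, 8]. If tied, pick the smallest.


Count the frequency of each value:
  1 appears 1 time(s)
  6 appears 1 time(s)
  8 appears 4 time(s)
  10 appears 1 time(s)
  17 appears 1 time(s)
Maximum frequency is 4.
Only 8 reaches that frequency, so it is the mode.
Final answer: 8


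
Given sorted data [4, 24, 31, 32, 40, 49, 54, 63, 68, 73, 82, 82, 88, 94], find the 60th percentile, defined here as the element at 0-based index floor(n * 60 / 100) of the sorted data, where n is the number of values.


The dataset has n = 14 elements.
Index = floor(14 * 60 / 100) = floor(840 / 100) = floor(8.4) = 8
Counting from index 0 in the sorted data, the element at index 8 is 68.
Final answer: 68


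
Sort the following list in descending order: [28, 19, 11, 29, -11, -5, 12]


Original list: [28, 19, 11, 29, -11, -5, 12]
Repeatedly take the largest remaining element:
  Remaining [28, 19, 11, 29, -11, -5, 12] -> largest is 29
  Remaining [28, 19, 11, -11, -5, 12] -> largest is 28
  Remaining [19, 11, -11, -5, 12] -> largest is 19
  Remaining [11, -11, -5, 12] -> largest is 12
  Remaining [11, -11, -5] -> largest is 11
  Remaining [-11, -5] -> largest is -5
  Remaining [-11] -> largest is -11
Collecting the picks in order gives the descending list.
Final answer: [29, 28, 19, 12, 11, -5, -11]


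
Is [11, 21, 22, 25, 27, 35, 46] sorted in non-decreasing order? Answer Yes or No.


Check consecutive pairs:
  11 <= 21? True
  21 <= 22? True
  22 <= 25? True
  25 <= 27? True
  27 <= 35? True
  35 <= 46? True
Every consecutive pair is in order, so the list is non-decreasing.
Final answer: Yes


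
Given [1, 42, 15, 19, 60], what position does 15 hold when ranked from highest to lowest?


Sort descending: [60, 42, 19, 15, 1]
Find 15 in the sorted list.
15 is at position 4.
Final answer: 4


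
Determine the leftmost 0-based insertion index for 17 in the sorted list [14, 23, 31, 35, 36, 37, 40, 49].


List is sorted: [14, 23, 31, 35, 36, 37, 40, 49]
We need the leftmost position where 17 can be inserted, i.e. the first index whose element is >= 17 (or the end of the list if none is).
Binary search with low=0, high=8 (0-based indices):
  low=0, high=8, mid=4: a[4]=36 >= 17, so high = 4
  low=0, high=4, mid=2: a[2]=31 >= 17, so high = 2
  low=0, high=2, mid=1: a[1]=23 >= 17, so high = 1
  low=0, high=1, mid=0: a[0]=14 < 17, so low = 1
Now low = high = 1, so the insertion index is 1.
Final answer: 1


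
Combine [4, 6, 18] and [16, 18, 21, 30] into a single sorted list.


List A: [4, 6, 18]
List B: [16, 18, 21, 30]
Repeatedly compare the front elements and take the smaller:
  4 vs 16 -> take 4
  6 vs 16 -> take 6
  18 vs 16 -> take 16
  18 vs 18 -> take 18
  A is exhausted; append the rest of B: [18, 21, 30]
Final answer: [4, 6, 16, 18, 18, 21, 30]


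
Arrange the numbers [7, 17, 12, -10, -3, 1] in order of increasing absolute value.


Compute absolute values:
  |7| = 7
  |17| = 17
  |12| = 12
  |-10| = 10
  |-3| = 3
  |1| = 1
Absolute values in increasing order: 1 < 3 < 7 < 10 < 12 < 17
Listing the original numbers in that order gives the answer.
Final answer: [1, -3, 7, -10, 12, 17]


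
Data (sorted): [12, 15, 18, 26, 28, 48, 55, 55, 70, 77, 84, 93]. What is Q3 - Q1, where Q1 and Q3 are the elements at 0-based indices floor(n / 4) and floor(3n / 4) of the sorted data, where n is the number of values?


The data has n = 12 elements.
Q1 index = floor(12 / 4) = floor(3) = 3; Q3 index = floor(3 * 12 / 4) = floor(9) = 9
Q1 = element at index 3 = 26
Q3 = element at index 9 = 77
IQR = 77 - 26 = 51
Final answer: 51


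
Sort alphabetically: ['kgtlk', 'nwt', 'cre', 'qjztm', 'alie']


Compare strings character by character (the first differing letter decides):
  'alie' < 'cre' since 'a' < 'c' at position 1
  'cre' < 'kgtlk' since 'c' < 'k' at position 1
  'kgtlk' < 'nwt' since 'k' < 'n' at position 1
  'nwt' < 'qjztm' since 'n' < 'q' at position 1
Chaining these comparisons gives the alphabetical order.
Final answer: ['alie', 'cre', 'kgtlk', 'nwt', 'qjztm']


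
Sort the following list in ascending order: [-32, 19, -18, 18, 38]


Original list: [-32, 19, -18, 18, 38]
Repeatedly take the smallest remaining element:
  Remaining [-32, 19, -18, 18, 38] -> smallest is -32
  Remaining [19, -18, 18, 38] -> smallest is -18
  Remaining [19, 18, 38] -> smallest is 18
  Remaining [19, 38] -> smallest is 19
  Remaining [38] -> smallest is 38
Collecting the picks in order gives the sorted list.
Final answer: [-32, -18, 18, 19, 38]


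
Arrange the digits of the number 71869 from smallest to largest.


The number 71869 has digits: 7, 1, 8, 6, 9
Sorted: 1, 6, 7, 8, 9
Joining the sorted digits gives the result.
Final answer: 16789


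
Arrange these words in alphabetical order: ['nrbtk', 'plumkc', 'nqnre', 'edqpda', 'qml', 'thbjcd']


Compare strings character by character (the first differing letter decides):
  'edqpda' < 'nqnre' since 'e' < 'n' at position 1
  'nqnre' < 'nrbtk' since 'q' < 'r' at position 2
  'nrbtk' < 'plumkc' since 'n' < 'p' at position 1
  'plumkc' < 'qml' since 'p' < 'q' at position 1
  'qml' < 'thbjcd' since 'q' < 't' at position 1
Chaining these comparisons gives the alphabetical order.
Final answer: ['edqpda', 'nqnre', 'nrbtk', 'plumkc', 'qml', 'thbjcd']


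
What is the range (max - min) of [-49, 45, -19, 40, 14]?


Maximum value: 45
Minimum value: -49
Range = 45 - (-49) = 94
Final answer: 94


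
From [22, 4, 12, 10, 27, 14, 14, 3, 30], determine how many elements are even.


Check each element:
  22 is even
  4 is even
  12 is even
  10 is even
  27 is odd
  14 is even
  14 is even
  3 is odd
  30 is even
Evens: [22, 4, 12, 10, 14, 14, 30]
Count of evens = 7
Final answer: 7


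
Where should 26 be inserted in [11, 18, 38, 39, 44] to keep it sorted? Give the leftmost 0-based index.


List is sorted: [11, 18, 38, 39, 44]
We need the leftmost position where 26 can be inserted, i.e. the first index whose element is >= 26 (or the end of the list if none is).
Binary search with low=0, high=5 (0-based indices):
  low=0, high=5, mid=2: a[2]=38 >= 26, so high = 2
  low=0, high=2, mid=1: a[1]=18 < 26, so low = 2
Now low = high = 2, so the insertion index is 2.
Final answer: 2


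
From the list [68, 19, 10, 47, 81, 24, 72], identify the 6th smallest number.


Sort ascending: [10, 19, 24, 47, 68, 72, 81]
The 6th element (1-indexed) is at index 5.
Value = 72
Final answer: 72


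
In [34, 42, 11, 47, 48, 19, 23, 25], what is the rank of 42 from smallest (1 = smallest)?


Sort ascending: [11, 19, 23, 25, 34, 42, 47, 48]
Find 42 in the sorted list.
42 is at position 6 (1-indexed).
Final answer: 6


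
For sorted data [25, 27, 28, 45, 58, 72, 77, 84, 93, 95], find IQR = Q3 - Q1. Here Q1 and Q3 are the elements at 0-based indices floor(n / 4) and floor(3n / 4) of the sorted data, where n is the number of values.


The data has n = 10 elements.
Q1 index = floor(10 / 4) = floor(2.5) = 2; Q3 index = floor(3 * 10 / 4) = floor(7.5) = 7
Q1 = element at index 2 = 28
Q3 = element at index 7 = 84
IQR = 84 - 28 = 56
Final answer: 56


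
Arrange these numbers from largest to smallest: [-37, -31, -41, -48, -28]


Original list: [-37, -31, -41, -48, -28]
Repeatedly take the largest remaining element:
  Remaining [-37, -31, -41, -48, -28] -> largest is -28
  Remaining [-37, -31, -41, -48] -> largest is -31
  Remaining [-37, -41, -48] -> largest is -37
  Remaining [-41, -48] -> largest is -41
  Remaining [-48] -> largest is -48
Collecting the picks in order gives the descending list.
Final answer: [-28, -31, -37, -41, -48]


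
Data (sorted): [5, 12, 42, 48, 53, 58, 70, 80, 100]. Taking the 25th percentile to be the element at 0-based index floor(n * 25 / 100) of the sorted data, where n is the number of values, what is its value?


The dataset has n = 9 elements.
Index = floor(9 * 25 / 100) = floor(225 / 100) = floor(2.25) = 2
Counting from index 0 in the sorted data, the element at index 2 is 42.
Final answer: 42


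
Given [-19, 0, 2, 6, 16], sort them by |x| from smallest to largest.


Compute absolute values:
  |-19| = 19
  |0| = 0
  |2| = 2
  |6| = 6
  |16| = 16
Absolute values in increasing order: 0 < 2 < 6 < 16 < 19
Listing the original numbers in that order gives the answer.
Final answer: [0, 2, 6, 16, -19]


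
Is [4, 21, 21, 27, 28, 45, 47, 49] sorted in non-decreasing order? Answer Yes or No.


Check consecutive pairs:
  4 <= 21? True
  21 <= 21? True
  21 <= 27? True
  27 <= 28? True
  28 <= 45? True
  45 <= 47? True
  47 <= 49? True
Every consecutive pair is in order, so the list is non-decreasing.
Final answer: Yes


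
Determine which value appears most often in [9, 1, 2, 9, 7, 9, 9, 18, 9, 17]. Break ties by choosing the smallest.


Count the frequency of each value:
  1 appears 1 time(s)
  2 appears 1 time(s)
  7 appears 1 time(s)
  9 appears 5 time(s)
  17 appears 1 time(s)
  18 appears 1 time(s)
Maximum frequency is 5.
Only 9 reaches that frequency, so it is the mode.
Final answer: 9


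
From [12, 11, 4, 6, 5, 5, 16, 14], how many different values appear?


List all unique values:
Distinct values: [4, 5, 6, 11, 12, 14, 16]
Count = 7
Final answer: 7


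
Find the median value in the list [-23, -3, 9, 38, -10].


First, sort the list: [-23, -10, -3, 9, 38]
The list has 5 elements (odd count).
The middle index is 2 (0-based), and the element there is -3.
Final answer: -3


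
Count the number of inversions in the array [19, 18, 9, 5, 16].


For each element, count the later elements that are smaller than it:
  19 (index 0): smaller elements after it = [18, 9, 5, 16] -> 4
  18 (index 1): smaller elements after it = [9, 5, 16] -> 3
  9 (index 2): smaller elements after it = [5] -> 1
  5 (index 3): smaller elements after it = [] -> 0
Total inversions = 4 + 3 + 1 + 0 = 8
Final answer: 8


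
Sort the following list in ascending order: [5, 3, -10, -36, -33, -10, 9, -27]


Original list: [5, 3, -10, -36, -33, -10, 9, -27]
Repeatedly take the smallest remaining element:
  Remaining [5, 3, -10, -36, -33, -10, 9, -27] -> smallest is -36
  Remaining [5, 3, -10, -33, -10, 9, -27] -> smallest is -33
  Remaining [5, 3, -10, -10, 9, -27] -> smallest is -27
  Remaining [5, 3, -10, -10, 9] -> smallest is -10
  Remaining [5, 3, -10, 9] -> smallest is -10
  Remaining [5, 3, 9] -> smallest is 3
  Remaining [5, 9] -> smallest is 5
  Remaining [9] -> smallest is 9
Collecting the picks in order gives the sorted list.
Final answer: [-36, -33, -27, -10, -10, 3, 5, 9]


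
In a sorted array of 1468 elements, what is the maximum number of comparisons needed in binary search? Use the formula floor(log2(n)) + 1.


Binary search halves the search space each step.
Maximum comparisons = floor(log2(1468)) + 1
log2(1468) = 10.5196
floor(log2(1468)) = 10, so 10 + 1 = 11
Final answer: 11


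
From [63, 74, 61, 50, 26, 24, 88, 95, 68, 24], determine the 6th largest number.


Sort descending: [95, 88, 74, 68, 63, 61, 50, 26, 24, 24]
The 6th element (1-indexed) is at index 5.
Value = 61
Final answer: 61


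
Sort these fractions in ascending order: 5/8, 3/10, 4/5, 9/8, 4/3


Convert to decimal for comparison:
  5/8 = 0.625
  3/10 = 0.3
  4/5 = 0.8
  9/8 = 1.125
  4/3 = 1.3333
Decimals in increasing order: 0.3 < 0.625 < 0.8 < 1.125 < 1.3333
Writing each back as its fraction gives the sorted order.
Final answer: 3/10, 5/8, 4/5, 9/8, 4/3


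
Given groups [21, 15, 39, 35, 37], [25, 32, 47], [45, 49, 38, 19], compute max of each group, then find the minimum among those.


Find max of each group:
  Group 1: [21, 15, 39, 35, 37] -> max = 39
  Group 2: [25, 32, 47] -> max = 47
  Group 3: [45, 49, 38, 19] -> max = 49
Maxes: [39, 47, 49]
Minimum of maxes = 39
Final answer: 39


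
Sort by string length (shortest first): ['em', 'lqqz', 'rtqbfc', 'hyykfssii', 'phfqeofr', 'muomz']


Compute lengths:
  'em' has length 2
  'lqqz' has length 4
  'rtqbfc' has length 6
  'hyykfssii' has length 9
  'phfqeofr' has length 8
  'muomz' has length 5
Lengths in increasing order: 2 < 4 < 5 < 6 < 8 < 9
Listing the words in that order gives the answer.
Final answer: ['em', 'lqqz', 'muomz', 'rtqbfc', 'phfqeofr', 'hyykfssii']


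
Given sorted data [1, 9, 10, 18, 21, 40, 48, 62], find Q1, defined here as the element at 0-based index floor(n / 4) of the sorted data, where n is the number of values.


The list has n = 8 elements.
Q1 index = floor(8 / 4) = floor(2) = 2
Counting from index 0 in the sorted data, the element at index 2 is 10.
Final answer: 10


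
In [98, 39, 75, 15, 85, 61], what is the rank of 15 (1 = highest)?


Sort descending: [98, 85, 75, 61, 39, 15]
Find 15 in the sorted list.
15 is at position 6.
Final answer: 6


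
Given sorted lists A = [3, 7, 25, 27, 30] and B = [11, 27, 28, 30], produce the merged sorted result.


List A: [3, 7, 25, 27, 30]
List B: [11, 27, 28, 30]
Repeatedly compare the front elements and take the smaller:
  3 vs 11 -> take 3
  7 vs 11 -> take 7
  25 vs 11 -> take 11
  25 vs 27 -> take 25
  27 vs 27 -> take 27
  30 vs 27 -> take 27
  30 vs 28 -> take 28
  30 vs 30 -> take 30
  A is exhausted; append the rest of B: [30]
Final answer: [3, 7, 11, 25, 27, 27, 28, 30, 30]


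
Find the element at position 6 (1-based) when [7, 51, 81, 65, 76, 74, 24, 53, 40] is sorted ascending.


Sort ascending: [7, 24, 40, 51, 53, 65, 74, 76, 81]
The 6th element (1-indexed) is at index 5.
Value = 65
Final answer: 65


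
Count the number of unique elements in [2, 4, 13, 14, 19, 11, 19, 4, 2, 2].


List all unique values:
Distinct values: [2, 4, 11, 13, 14, 19]
Count = 6
Final answer: 6


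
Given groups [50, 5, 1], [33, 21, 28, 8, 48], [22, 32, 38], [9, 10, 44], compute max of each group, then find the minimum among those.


Find max of each group:
  Group 1: [50, 5, 1] -> max = 50
  Group 2: [33, 21, 28, 8, 48] -> max = 48
  Group 3: [22, 32, 38] -> max = 38
  Group 4: [9, 10, 44] -> max = 44
Maxes: [50, 48, 38, 44]
Minimum of maxes = 38
Final answer: 38


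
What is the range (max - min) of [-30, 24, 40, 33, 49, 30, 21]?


Maximum value: 49
Minimum value: -30
Range = 49 - (-30) = 79
Final answer: 79


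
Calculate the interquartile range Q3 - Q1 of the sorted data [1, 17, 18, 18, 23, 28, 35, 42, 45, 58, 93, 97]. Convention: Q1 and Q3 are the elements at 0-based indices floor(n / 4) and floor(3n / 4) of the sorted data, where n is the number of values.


The data has n = 12 elements.
Q1 index = floor(12 / 4) = floor(3) = 3; Q3 index = floor(3 * 12 / 4) = floor(9) = 9
Q1 = element at index 3 = 18
Q3 = element at index 9 = 58
IQR = 58 - 18 = 40
Final answer: 40


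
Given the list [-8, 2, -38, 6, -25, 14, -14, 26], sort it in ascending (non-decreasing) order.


Original list: [-8, 2, -38, 6, -25, 14, -14, 26]
Repeatedly take the smallest remaining element:
  Remaining [-8, 2, -38, 6, -25, 14, -14, 26] -> smallest is -38
  Remaining [-8, 2, 6, -25, 14, -14, 26] -> smallest is -25
  Remaining [-8, 2, 6, 14, -14, 26] -> smallest is -14
  Remaining [-8, 2, 6, 14, 26] -> smallest is -8
  Remaining [2, 6, 14, 26] -> smallest is 2
  Remaining [6, 14, 26] -> smallest is 6
  Remaining [14, 26] -> smallest is 14
  Remaining [26] -> smallest is 26
Collecting the picks in order gives the sorted list.
Final answer: [-38, -25, -14, -8, 2, 6, 14, 26]


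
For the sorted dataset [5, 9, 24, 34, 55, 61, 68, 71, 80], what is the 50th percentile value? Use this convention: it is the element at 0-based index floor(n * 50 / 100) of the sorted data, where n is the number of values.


The dataset has n = 9 elements.
Index = floor(9 * 50 / 100) = floor(450 / 100) = floor(4.5) = 4
Counting from index 0 in the sorted data, the element at index 4 is 55.
Final answer: 55


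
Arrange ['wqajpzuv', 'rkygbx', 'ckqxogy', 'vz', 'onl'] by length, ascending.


Compute lengths:
  'wqajpzuv' has length 8
  'rkygbx' has length 6
  'ckqxogy' has length 7
  'vz' has length 2
  'onl' has length 3
Lengths in increasing order: 2 < 3 < 6 < 7 < 8
Listing the words in that order gives the answer.
Final answer: ['vz', 'onl', 'rkygbx', 'ckqxogy', 'wqajpzuv']


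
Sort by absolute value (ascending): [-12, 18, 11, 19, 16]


Compute absolute values:
  |-12| = 12
  |18| = 18
  |11| = 11
  |19| = 19
  |16| = 16
Absolute values in increasing order: 11 < 12 < 16 < 18 < 19
Listing the original numbers in that order gives the answer.
Final answer: [11, -12, 16, 18, 19]


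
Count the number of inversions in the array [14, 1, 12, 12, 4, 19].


For each element, count the later elements that are smaller than it:
  14 (index 0): smaller elements after it = [1, 12, 12, 4] -> 4
  1 (index 1): smaller elements after it = [] -> 0
  12 (index 2): smaller elements after it = [4] -> 1
  12 (index 3): smaller elements after it = [4] -> 1
  4 (index 4): smaller elements after it = [] -> 0
Total inversions = 4 + 0 + 1 + 1 + 0 = 6
Final answer: 6


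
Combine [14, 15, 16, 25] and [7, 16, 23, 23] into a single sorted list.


List A: [14, 15, 16, 25]
List B: [7, 16, 23, 23]
Repeatedly compare the front elements and take the smaller:
  14 vs 7 -> take 7
  14 vs 16 -> take 14
  15 vs 16 -> take 15
  16 vs 16 -> take 16
  25 vs 16 -> take 16
  25 vs 23 -> take 23
  25 vs 23 -> take 23
  B is exhausted; append the rest of A: [25]
Final answer: [7, 14, 15, 16, 16, 23, 23, 25]


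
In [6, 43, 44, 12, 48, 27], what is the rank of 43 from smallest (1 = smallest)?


Sort ascending: [6, 12, 27, 43, 44, 48]
Find 43 in the sorted list.
43 is at position 4 (1-indexed).
Final answer: 4


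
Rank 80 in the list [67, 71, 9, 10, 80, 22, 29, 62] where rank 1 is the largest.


Sort descending: [80, 71, 67, 62, 29, 22, 10, 9]
Find 80 in the sorted list.
80 is at position 1.
Final answer: 1


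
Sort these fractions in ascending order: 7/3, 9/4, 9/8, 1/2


Convert to decimal for comparison:
  7/3 = 2.3333
  9/4 = 2.25
  9/8 = 1.125
  1/2 = 0.5
Decimals in increasing order: 0.5 < 1.125 < 2.25 < 2.3333
Writing each back as its fraction gives the sorted order.
Final answer: 1/2, 9/8, 9/4, 7/3


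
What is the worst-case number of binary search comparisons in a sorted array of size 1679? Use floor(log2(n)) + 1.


Binary search halves the search space each step.
Maximum comparisons = floor(log2(1679)) + 1
log2(1679) = 10.7134
floor(log2(1679)) = 10, so 10 + 1 = 11
Final answer: 11


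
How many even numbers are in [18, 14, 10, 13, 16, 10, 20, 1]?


Check each element:
  18 is even
  14 is even
  10 is even
  13 is odd
  16 is even
  10 is even
  20 is even
  1 is odd
Evens: [18, 14, 10, 16, 10, 20]
Count of evens = 6
Final answer: 6


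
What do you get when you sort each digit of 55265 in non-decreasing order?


The number 55265 has digits: 5, 5, 2, 6, 5
Sorted: 2, 5, 5, 5, 6
Joining the sorted digits gives the result.
Final answer: 25556


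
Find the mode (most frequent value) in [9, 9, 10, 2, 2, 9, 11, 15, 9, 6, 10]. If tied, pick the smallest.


Count the frequency of each value:
  2 appears 2 time(s)
  6 appears 1 time(s)
  9 appears 4 time(s)
  10 appears 2 time(s)
  11 appears 1 time(s)
  15 appears 1 time(s)
Maximum frequency is 4.
Only 9 reaches that frequency, so it is the mode.
Final answer: 9


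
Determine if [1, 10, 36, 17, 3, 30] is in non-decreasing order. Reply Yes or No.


Check consecutive pairs:
  1 <= 10? True
  10 <= 36? True
  36 <= 17? False
  17 <= 3? False
  3 <= 30? True
2 consecutive pair(s) are out of order, so the list is not sorted.
Final answer: No


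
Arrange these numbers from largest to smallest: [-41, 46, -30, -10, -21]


Original list: [-41, 46, -30, -10, -21]
Repeatedly take the largest remaining element:
  Remaining [-41, 46, -30, -10, -21] -> largest is 46
  Remaining [-41, -30, -10, -21] -> largest is -10
  Remaining [-41, -30, -21] -> largest is -21
  Remaining [-41, -30] -> largest is -30
  Remaining [-41] -> largest is -41
Collecting the picks in order gives the descending list.
Final answer: [46, -10, -21, -30, -41]


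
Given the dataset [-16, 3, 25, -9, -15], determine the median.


First, sort the list: [-16, -15, -9, 3, 25]
The list has 5 elements (odd count).
The middle index is 2 (0-based), and the element there is -9.
Final answer: -9


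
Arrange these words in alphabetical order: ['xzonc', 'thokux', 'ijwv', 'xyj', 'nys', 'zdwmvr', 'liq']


Compare strings character by character (the first differing letter decides):
  'ijwv' < 'liq' since 'i' < 'l' at position 1
  'liq' < 'nys' since 'l' < 'n' at position 1
  'nys' < 'thokux' since 'n' < 't' at position 1
  'thokux' < 'xyj' since 't' < 'x' at position 1
  'xyj' < 'xzonc' since 'y' < 'z' at position 2
  'xzonc' < 'zdwmvr' since 'x' < 'z' at position 1
Chaining these comparisons gives the alphabetical order.
Final answer: ['ijwv', 'liq', 'nys', 'thokux', 'xyj', 'xzonc', 'zdwmvr']
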